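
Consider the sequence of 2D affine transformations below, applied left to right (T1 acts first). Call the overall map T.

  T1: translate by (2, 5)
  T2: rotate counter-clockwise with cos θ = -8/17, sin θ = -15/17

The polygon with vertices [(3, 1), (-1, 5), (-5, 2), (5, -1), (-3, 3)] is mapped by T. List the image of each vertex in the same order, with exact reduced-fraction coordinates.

T1 translate by (2, 5): (3, 1) → (5, 6); (-1, 5) → (1, 10); (-5, 2) → (-3, 7); (5, -1) → (7, 4); (-3, 3) → (-1, 8)
T2 rotate counter-clockwise with cos θ = -8/17, sin θ = -15/17: (5, 6) → (50/17, -123/17); (1, 10) → (142/17, -95/17); (-3, 7) → (129/17, -11/17); (7, 4) → (4/17, -137/17); (-1, 8) → (128/17, -49/17)

image vertices: (50/17, -123/17), (142/17, -95/17), (129/17, -11/17), (4/17, -137/17), (128/17, -49/17)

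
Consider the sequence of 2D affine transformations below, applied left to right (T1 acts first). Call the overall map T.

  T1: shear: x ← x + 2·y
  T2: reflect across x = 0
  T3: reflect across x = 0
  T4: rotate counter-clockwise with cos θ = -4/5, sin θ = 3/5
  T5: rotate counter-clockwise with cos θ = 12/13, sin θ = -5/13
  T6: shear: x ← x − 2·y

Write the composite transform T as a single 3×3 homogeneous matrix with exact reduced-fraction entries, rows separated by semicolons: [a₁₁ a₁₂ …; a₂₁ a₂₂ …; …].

T = [-29/13 -56/13 0; 56/65 79/65 0; 0 0 1]

T1 = [1 2 0; 0 1 0; 0 0 1]
T2·T1 = [-1 -2 0; 0 1 0; 0 0 1]
T3·…·T1 = [1 2 0; 0 1 0; 0 0 1]
T4·…·T1 = [-4/5 -11/5 0; 3/5 2/5 0; 0 0 1]
T5·…·T1 = [-33/65 -122/65 0; 56/65 79/65 0; 0 0 1]
T6·…·T1 = [-29/13 -56/13 0; 56/65 79/65 0; 0 0 1]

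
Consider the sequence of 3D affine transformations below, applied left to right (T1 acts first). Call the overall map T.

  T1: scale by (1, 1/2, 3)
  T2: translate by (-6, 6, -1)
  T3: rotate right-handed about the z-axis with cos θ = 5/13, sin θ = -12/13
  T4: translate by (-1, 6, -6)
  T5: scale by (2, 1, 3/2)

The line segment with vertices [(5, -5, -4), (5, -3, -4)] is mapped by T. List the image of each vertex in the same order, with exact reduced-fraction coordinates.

T1 scale by (1, 1/2, 3): (5, -5, -4) → (5, -5/2, -12); (5, -3, -4) → (5, -3/2, -12)
T2 translate by (-6, 6, -1): (5, -5/2, -12) → (-1, 7/2, -13); (5, -3/2, -12) → (-1, 9/2, -13)
T3 rotate right-handed about the z-axis with cos θ = 5/13, sin θ = -12/13: (-1, 7/2, -13) → (37/13, 59/26, -13); (-1, 9/2, -13) → (49/13, 69/26, -13)
T4 translate by (-1, 6, -6): (37/13, 59/26, -13) → (24/13, 215/26, -19); (49/13, 69/26, -13) → (36/13, 225/26, -19)
T5 scale by (2, 1, 3/2): (24/13, 215/26, -19) → (48/13, 215/26, -57/2); (36/13, 225/26, -19) → (72/13, 225/26, -57/2)

image vertices: (48/13, 215/26, -57/2), (72/13, 225/26, -57/2)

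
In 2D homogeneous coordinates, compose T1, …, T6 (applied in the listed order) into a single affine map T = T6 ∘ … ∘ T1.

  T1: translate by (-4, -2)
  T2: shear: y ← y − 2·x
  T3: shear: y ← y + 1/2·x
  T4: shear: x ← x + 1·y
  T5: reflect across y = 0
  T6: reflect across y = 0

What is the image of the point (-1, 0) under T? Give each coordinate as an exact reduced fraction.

T(p) = (1/2, 11/2)

T1 translate by (-4, -2): (-1, 0) → (-5, -2)
T2 shear: y ← y − 2·x: (-5, -2) → (-5, 8)
T3 shear: y ← y + 1/2·x: (-5, 8) → (-5, 11/2)
T4 shear: x ← x + 1·y: (-5, 11/2) → (1/2, 11/2)
T5 reflect across y = 0: (1/2, 11/2) → (1/2, -11/2)
T6 reflect across y = 0: (1/2, -11/2) → (1/2, 11/2)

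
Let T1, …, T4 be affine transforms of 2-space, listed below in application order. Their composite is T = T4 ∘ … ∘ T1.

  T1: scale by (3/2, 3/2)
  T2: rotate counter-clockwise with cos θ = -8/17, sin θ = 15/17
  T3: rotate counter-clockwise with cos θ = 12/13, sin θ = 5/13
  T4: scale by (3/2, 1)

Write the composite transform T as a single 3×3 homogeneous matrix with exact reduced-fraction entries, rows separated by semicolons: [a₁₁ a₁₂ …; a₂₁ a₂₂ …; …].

T = [-1539/884 -315/221 0; 210/221 -513/442 0; 0 0 1]

T1 = [3/2 0 0; 0 3/2 0; 0 0 1]
T2·T1 = [-12/17 -45/34 0; 45/34 -12/17 0; 0 0 1]
T3·…·T1 = [-513/442 -210/221 0; 210/221 -513/442 0; 0 0 1]
T4·…·T1 = [-1539/884 -315/221 0; 210/221 -513/442 0; 0 0 1]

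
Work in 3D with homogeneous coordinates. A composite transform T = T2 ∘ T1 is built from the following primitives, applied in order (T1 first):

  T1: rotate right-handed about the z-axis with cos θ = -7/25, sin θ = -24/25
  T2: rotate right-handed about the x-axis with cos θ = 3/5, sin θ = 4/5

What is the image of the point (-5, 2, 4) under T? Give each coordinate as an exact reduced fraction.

T(p) = (83/25, -82/125, 724/125)

T1 rotate right-handed about the z-axis with cos θ = -7/25, sin θ = -24/25: (-5, 2, 4) → (83/25, 106/25, 4)
T2 rotate right-handed about the x-axis with cos θ = 3/5, sin θ = 4/5: (83/25, 106/25, 4) → (83/25, -82/125, 724/125)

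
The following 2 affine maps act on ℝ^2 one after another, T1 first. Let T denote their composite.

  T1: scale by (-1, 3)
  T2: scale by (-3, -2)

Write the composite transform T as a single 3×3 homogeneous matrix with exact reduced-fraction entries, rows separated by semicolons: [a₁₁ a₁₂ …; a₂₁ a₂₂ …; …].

T1 = [-1 0 0; 0 3 0; 0 0 1]
T2·T1 = [3 0 0; 0 -6 0; 0 0 1]

T = [3 0 0; 0 -6 0; 0 0 1]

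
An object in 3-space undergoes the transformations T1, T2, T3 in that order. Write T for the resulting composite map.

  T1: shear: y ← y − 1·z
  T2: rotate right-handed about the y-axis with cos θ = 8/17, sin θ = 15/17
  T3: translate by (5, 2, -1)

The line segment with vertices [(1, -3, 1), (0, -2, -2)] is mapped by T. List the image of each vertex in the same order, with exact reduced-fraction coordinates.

image vertices: (108/17, -2, -24/17), (55/17, 2, -33/17)

T1 shear: y ← y − 1·z: (1, -3, 1) → (1, -4, 1); (0, -2, -2) → (0, 0, -2)
T2 rotate right-handed about the y-axis with cos θ = 8/17, sin θ = 15/17: (1, -4, 1) → (23/17, -4, -7/17); (0, 0, -2) → (-30/17, 0, -16/17)
T3 translate by (5, 2, -1): (23/17, -4, -7/17) → (108/17, -2, -24/17); (-30/17, 0, -16/17) → (55/17, 2, -33/17)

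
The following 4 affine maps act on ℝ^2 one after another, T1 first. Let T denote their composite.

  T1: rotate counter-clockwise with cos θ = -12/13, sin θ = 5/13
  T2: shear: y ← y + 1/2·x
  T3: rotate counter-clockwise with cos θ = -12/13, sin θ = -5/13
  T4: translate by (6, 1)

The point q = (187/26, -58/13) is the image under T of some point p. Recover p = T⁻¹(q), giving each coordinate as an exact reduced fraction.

T1 = [-12/13 -5/13 0; 5/13 -12/13 0; 0 0 1]
T2·T1 = [-12/13 -5/13 0; -1/13 -29/26 0; 0 0 1]
T3·…·T1 = [139/169 -25/338 0; 72/169 199/169 0; 0 0 1]
T4·…·T1 = [139/169 -25/338 6; 72/169 199/169 1; 0 0 1]
det M = 1; M⁻¹ = [199/169 25/338 -2413/338; -72/169 139/169 293/169; 0 0 1]
M⁻¹ · (187/26, -58/13)ᵀ = (1, -5)ᵀ

p = (1, -5)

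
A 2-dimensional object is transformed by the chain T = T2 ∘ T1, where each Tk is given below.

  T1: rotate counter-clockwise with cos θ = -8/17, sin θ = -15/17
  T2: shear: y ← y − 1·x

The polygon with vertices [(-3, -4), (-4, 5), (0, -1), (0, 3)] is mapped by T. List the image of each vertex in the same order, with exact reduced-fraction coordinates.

image vertices: (-36/17, 113/17), (107/17, -87/17), (-15/17, 23/17), (45/17, -69/17)

T1 rotate counter-clockwise with cos θ = -8/17, sin θ = -15/17: (-3, -4) → (-36/17, 77/17); (-4, 5) → (107/17, 20/17); (0, -1) → (-15/17, 8/17); (0, 3) → (45/17, -24/17)
T2 shear: y ← y − 1·x: (-36/17, 77/17) → (-36/17, 113/17); (107/17, 20/17) → (107/17, -87/17); (-15/17, 8/17) → (-15/17, 23/17); (45/17, -24/17) → (45/17, -69/17)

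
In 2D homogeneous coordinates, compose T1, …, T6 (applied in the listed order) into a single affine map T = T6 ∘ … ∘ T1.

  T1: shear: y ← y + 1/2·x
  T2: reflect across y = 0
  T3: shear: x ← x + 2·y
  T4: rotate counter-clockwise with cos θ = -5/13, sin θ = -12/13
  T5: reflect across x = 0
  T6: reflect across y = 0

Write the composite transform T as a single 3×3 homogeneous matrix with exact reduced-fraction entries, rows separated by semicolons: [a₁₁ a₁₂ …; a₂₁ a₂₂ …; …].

T = [6/13 2/13 0; -5/26 -29/13 0; 0 0 1]

T1 = [1 0 0; 1/2 1 0; 0 0 1]
T2·T1 = [1 0 0; -1/2 -1 0; 0 0 1]
T3·…·T1 = [0 -2 0; -1/2 -1 0; 0 0 1]
T4·…·T1 = [-6/13 -2/13 0; 5/26 29/13 0; 0 0 1]
T5·…·T1 = [6/13 2/13 0; 5/26 29/13 0; 0 0 1]
T6·…·T1 = [6/13 2/13 0; -5/26 -29/13 0; 0 0 1]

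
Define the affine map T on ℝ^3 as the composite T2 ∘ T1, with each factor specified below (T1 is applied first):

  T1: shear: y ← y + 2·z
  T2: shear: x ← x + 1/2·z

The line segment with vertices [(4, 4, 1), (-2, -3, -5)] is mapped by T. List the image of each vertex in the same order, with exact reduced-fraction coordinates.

image vertices: (9/2, 6, 1), (-9/2, -13, -5)

T1 shear: y ← y + 2·z: (4, 4, 1) → (4, 6, 1); (-2, -3, -5) → (-2, -13, -5)
T2 shear: x ← x + 1/2·z: (4, 6, 1) → (9/2, 6, 1); (-2, -13, -5) → (-9/2, -13, -5)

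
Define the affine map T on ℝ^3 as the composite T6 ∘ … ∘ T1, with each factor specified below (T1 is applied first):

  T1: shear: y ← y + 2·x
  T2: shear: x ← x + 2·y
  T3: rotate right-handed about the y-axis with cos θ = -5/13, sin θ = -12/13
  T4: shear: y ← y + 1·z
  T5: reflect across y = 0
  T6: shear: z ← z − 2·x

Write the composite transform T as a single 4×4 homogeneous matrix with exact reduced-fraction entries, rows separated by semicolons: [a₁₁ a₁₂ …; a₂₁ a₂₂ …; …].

T1 = [1 0 0 0; 2 1 0 0; 0 0 1 0; 0 0 0 1]
T2·T1 = [5 2 0 0; 2 1 0 0; 0 0 1 0; 0 0 0 1]
T3·…·T1 = [-25/13 -10/13 -12/13 0; 2 1 0 0; 60/13 24/13 -5/13 0; 0 0 0 1]
T4·…·T1 = [-25/13 -10/13 -12/13 0; 86/13 37/13 -5/13 0; 60/13 24/13 -5/13 0; 0 0 0 1]
T5·…·T1 = [-25/13 -10/13 -12/13 0; -86/13 -37/13 5/13 0; 60/13 24/13 -5/13 0; 0 0 0 1]
T6·…·T1 = [-25/13 -10/13 -12/13 0; -86/13 -37/13 5/13 0; 110/13 44/13 19/13 0; 0 0 0 1]

T = [-25/13 -10/13 -12/13 0; -86/13 -37/13 5/13 0; 110/13 44/13 19/13 0; 0 0 0 1]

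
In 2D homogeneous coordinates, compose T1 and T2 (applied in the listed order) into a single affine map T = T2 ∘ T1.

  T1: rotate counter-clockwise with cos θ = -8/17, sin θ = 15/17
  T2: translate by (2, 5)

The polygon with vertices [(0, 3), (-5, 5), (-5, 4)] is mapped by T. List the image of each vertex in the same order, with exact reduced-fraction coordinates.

T1 rotate counter-clockwise with cos θ = -8/17, sin θ = 15/17: (0, 3) → (-45/17, -24/17); (-5, 5) → (-35/17, -115/17); (-5, 4) → (-20/17, -107/17)
T2 translate by (2, 5): (-45/17, -24/17) → (-11/17, 61/17); (-35/17, -115/17) → (-1/17, -30/17); (-20/17, -107/17) → (14/17, -22/17)

image vertices: (-11/17, 61/17), (-1/17, -30/17), (14/17, -22/17)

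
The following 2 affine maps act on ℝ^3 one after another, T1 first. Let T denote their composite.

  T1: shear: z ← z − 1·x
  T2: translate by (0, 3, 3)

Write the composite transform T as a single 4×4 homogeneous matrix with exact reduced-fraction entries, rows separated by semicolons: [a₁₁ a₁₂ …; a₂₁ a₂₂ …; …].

T1 = [1 0 0 0; 0 1 0 0; -1 0 1 0; 0 0 0 1]
T2·T1 = [1 0 0 0; 0 1 0 3; -1 0 1 3; 0 0 0 1]

T = [1 0 0 0; 0 1 0 3; -1 0 1 3; 0 0 0 1]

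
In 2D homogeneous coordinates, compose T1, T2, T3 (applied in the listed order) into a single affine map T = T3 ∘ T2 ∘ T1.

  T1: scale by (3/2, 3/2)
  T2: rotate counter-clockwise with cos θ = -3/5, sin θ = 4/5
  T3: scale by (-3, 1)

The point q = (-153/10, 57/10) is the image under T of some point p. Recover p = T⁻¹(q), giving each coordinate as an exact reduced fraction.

p = (1, -5)

T1 = [3/2 0 0; 0 3/2 0; 0 0 1]
T2·T1 = [-9/10 -6/5 0; 6/5 -9/10 0; 0 0 1]
T3·…·T1 = [27/10 18/5 0; 6/5 -9/10 0; 0 0 1]
det M = -27/4; M⁻¹ = [2/15 8/15 0; 8/45 -2/5 0; 0 0 1]
M⁻¹ · (-153/10, 57/10)ᵀ = (1, -5)ᵀ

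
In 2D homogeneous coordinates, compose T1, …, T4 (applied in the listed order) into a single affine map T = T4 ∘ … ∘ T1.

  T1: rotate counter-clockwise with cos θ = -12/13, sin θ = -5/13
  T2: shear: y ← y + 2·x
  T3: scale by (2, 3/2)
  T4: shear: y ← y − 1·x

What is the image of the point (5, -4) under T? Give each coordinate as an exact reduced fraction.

T(p) = (-160/13, -7/2)

T1 rotate counter-clockwise with cos θ = -12/13, sin θ = -5/13: (5, -4) → (-80/13, 23/13)
T2 shear: y ← y + 2·x: (-80/13, 23/13) → (-80/13, -137/13)
T3 scale by (2, 3/2): (-80/13, -137/13) → (-160/13, -411/26)
T4 shear: y ← y − 1·x: (-160/13, -411/26) → (-160/13, -7/2)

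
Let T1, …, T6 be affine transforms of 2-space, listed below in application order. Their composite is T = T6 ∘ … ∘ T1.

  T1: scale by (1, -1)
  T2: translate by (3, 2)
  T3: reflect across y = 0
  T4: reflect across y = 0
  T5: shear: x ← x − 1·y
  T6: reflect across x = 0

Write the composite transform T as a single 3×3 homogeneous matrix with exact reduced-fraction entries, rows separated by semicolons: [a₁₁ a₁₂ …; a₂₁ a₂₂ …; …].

T1 = [1 0 0; 0 -1 0; 0 0 1]
T2·T1 = [1 0 3; 0 -1 2; 0 0 1]
T3·…·T1 = [1 0 3; 0 1 -2; 0 0 1]
T4·…·T1 = [1 0 3; 0 -1 2; 0 0 1]
T5·…·T1 = [1 1 1; 0 -1 2; 0 0 1]
T6·…·T1 = [-1 -1 -1; 0 -1 2; 0 0 1]

T = [-1 -1 -1; 0 -1 2; 0 0 1]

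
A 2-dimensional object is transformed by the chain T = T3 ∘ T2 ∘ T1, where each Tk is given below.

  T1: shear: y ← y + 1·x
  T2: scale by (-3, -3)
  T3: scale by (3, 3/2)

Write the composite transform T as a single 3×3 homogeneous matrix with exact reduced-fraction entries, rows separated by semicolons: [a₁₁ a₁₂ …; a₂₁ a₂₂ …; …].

T = [-9 0 0; -9/2 -9/2 0; 0 0 1]

T1 = [1 0 0; 1 1 0; 0 0 1]
T2·T1 = [-3 0 0; -3 -3 0; 0 0 1]
T3·…·T1 = [-9 0 0; -9/2 -9/2 0; 0 0 1]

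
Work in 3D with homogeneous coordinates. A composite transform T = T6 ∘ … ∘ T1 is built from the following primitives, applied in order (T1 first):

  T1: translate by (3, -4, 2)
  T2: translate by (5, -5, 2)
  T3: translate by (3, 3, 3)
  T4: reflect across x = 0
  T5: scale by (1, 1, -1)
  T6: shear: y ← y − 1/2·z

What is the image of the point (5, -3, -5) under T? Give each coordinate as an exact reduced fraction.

T(p) = (-16, -8, -2)

T1 translate by (3, -4, 2): (5, -3, -5) → (8, -7, -3)
T2 translate by (5, -5, 2): (8, -7, -3) → (13, -12, -1)
T3 translate by (3, 3, 3): (13, -12, -1) → (16, -9, 2)
T4 reflect across x = 0: (16, -9, 2) → (-16, -9, 2)
T5 scale by (1, 1, -1): (-16, -9, 2) → (-16, -9, -2)
T6 shear: y ← y − 1/2·z: (-16, -9, -2) → (-16, -8, -2)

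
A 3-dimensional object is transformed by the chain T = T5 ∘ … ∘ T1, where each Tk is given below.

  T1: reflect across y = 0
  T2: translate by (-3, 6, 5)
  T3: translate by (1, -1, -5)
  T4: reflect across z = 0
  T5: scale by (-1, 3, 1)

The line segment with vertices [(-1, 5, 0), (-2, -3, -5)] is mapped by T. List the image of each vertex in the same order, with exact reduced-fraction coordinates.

T1 reflect across y = 0: (-1, 5, 0) → (-1, -5, 0); (-2, -3, -5) → (-2, 3, -5)
T2 translate by (-3, 6, 5): (-1, -5, 0) → (-4, 1, 5); (-2, 3, -5) → (-5, 9, 0)
T3 translate by (1, -1, -5): (-4, 1, 5) → (-3, 0, 0); (-5, 9, 0) → (-4, 8, -5)
T4 reflect across z = 0: (-3, 0, 0) → (-3, 0, 0); (-4, 8, -5) → (-4, 8, 5)
T5 scale by (-1, 3, 1): (-3, 0, 0) → (3, 0, 0); (-4, 8, 5) → (4, 24, 5)

image vertices: (3, 0, 0), (4, 24, 5)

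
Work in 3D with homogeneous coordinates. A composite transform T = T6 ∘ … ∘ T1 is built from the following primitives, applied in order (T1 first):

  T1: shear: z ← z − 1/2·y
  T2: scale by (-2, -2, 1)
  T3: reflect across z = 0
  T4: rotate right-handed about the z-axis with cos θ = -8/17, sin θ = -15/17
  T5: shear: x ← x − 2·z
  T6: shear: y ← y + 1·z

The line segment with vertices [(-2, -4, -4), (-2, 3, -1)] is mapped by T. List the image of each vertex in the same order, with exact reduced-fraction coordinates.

T1 shear: z ← z − 1/2·y: (-2, -4, -4) → (-2, -4, -2); (-2, 3, -1) → (-2, 3, -5/2)
T2 scale by (-2, -2, 1): (-2, -4, -2) → (4, 8, -2); (-2, 3, -5/2) → (4, -6, -5/2)
T3 reflect across z = 0: (4, 8, -2) → (4, 8, 2); (4, -6, -5/2) → (4, -6, 5/2)
T4 rotate right-handed about the z-axis with cos θ = -8/17, sin θ = -15/17: (4, 8, 2) → (88/17, -124/17, 2); (4, -6, 5/2) → (-122/17, -12/17, 5/2)
T5 shear: x ← x − 2·z: (88/17, -124/17, 2) → (20/17, -124/17, 2); (-122/17, -12/17, 5/2) → (-207/17, -12/17, 5/2)
T6 shear: y ← y + 1·z: (20/17, -124/17, 2) → (20/17, -90/17, 2); (-207/17, -12/17, 5/2) → (-207/17, 61/34, 5/2)

image vertices: (20/17, -90/17, 2), (-207/17, 61/34, 5/2)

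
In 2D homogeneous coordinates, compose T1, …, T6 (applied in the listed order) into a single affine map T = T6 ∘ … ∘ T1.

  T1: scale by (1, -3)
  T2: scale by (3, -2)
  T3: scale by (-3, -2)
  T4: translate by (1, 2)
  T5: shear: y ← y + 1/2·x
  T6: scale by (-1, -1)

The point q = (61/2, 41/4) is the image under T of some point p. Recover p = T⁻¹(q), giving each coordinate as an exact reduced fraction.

p = (7/2, -1/4)

T1 = [1 0 0; 0 -3 0; 0 0 1]
T2·T1 = [3 0 0; 0 6 0; 0 0 1]
T3·…·T1 = [-9 0 0; 0 -12 0; 0 0 1]
T4·…·T1 = [-9 0 1; 0 -12 2; 0 0 1]
T5·…·T1 = [-9 0 1; -9/2 -12 5/2; 0 0 1]
T6·…·T1 = [9 0 -1; 9/2 12 -5/2; 0 0 1]
det M = 108; M⁻¹ = [1/9 0 1/9; -1/24 1/12 1/6; 0 0 1]
M⁻¹ · (61/2, 41/4)ᵀ = (7/2, -1/4)ᵀ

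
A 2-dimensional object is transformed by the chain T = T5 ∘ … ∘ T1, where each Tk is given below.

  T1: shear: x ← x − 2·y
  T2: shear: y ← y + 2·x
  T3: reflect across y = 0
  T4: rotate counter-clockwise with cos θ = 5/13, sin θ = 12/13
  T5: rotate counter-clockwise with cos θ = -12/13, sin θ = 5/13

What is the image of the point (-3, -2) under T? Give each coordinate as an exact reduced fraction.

T1 shear: x ← x − 2·y: (-3, -2) → (1, -2)
T2 shear: y ← y + 2·x: (1, -2) → (1, 0)
T3 reflect across y = 0: (1, 0) → (1, 0)
T4 rotate counter-clockwise with cos θ = 5/13, sin θ = 12/13: (1, 0) → (5/13, 12/13)
T5 rotate counter-clockwise with cos θ = -12/13, sin θ = 5/13: (5/13, 12/13) → (-120/169, -119/169)

T(p) = (-120/169, -119/169)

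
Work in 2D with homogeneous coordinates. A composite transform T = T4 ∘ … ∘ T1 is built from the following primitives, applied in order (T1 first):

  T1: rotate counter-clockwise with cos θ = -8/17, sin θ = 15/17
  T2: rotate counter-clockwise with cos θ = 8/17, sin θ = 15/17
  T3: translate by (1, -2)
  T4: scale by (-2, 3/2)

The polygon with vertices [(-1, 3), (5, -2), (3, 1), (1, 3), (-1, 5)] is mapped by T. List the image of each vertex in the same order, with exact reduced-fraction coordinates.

image vertices: (-4, -15/2), (8, 0), (4, -9/2), (0, -15/2), (-4, -21/2)

T1 rotate counter-clockwise with cos θ = -8/17, sin θ = 15/17: (-1, 3) → (-37/17, -39/17); (5, -2) → (-10/17, 91/17); (3, 1) → (-39/17, 37/17); (1, 3) → (-53/17, -9/17); (-1, 5) → (-67/17, -55/17)
T2 rotate counter-clockwise with cos θ = 8/17, sin θ = 15/17: (-37/17, -39/17) → (1, -3); (-10/17, 91/17) → (-5, 2); (-39/17, 37/17) → (-3, -1); (-53/17, -9/17) → (-1, -3); (-67/17, -55/17) → (1, -5)
T3 translate by (1, -2): (1, -3) → (2, -5); (-5, 2) → (-4, 0); (-3, -1) → (-2, -3); (-1, -3) → (0, -5); (1, -5) → (2, -7)
T4 scale by (-2, 3/2): (2, -5) → (-4, -15/2); (-4, 0) → (8, 0); (-2, -3) → (4, -9/2); (0, -5) → (0, -15/2); (2, -7) → (-4, -21/2)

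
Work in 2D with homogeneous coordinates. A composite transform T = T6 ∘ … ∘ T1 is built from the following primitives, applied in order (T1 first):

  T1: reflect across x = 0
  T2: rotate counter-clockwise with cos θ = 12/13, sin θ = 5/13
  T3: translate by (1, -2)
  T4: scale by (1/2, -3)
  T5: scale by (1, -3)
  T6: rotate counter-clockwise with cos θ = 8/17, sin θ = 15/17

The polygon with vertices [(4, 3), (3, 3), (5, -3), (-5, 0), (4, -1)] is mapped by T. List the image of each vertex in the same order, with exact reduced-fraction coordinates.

T1 reflect across x = 0: (4, 3) → (-4, 3); (3, 3) → (-3, 3); (5, -3) → (-5, -3); (-5, 0) → (5, 0); (4, -1) → (-4, -1)
T2 rotate counter-clockwise with cos θ = 12/13, sin θ = 5/13: (-4, 3) → (-63/13, 16/13); (-3, 3) → (-51/13, 21/13); (-5, -3) → (-45/13, -61/13); (5, 0) → (60/13, 25/13); (-4, -1) → (-43/13, -32/13)
T3 translate by (1, -2): (-63/13, 16/13) → (-50/13, -10/13); (-51/13, 21/13) → (-38/13, -5/13); (-45/13, -61/13) → (-32/13, -87/13); (60/13, 25/13) → (73/13, -1/13); (-43/13, -32/13) → (-30/13, -58/13)
T4 scale by (1/2, -3): (-50/13, -10/13) → (-25/13, 30/13); (-38/13, -5/13) → (-19/13, 15/13); (-32/13, -87/13) → (-16/13, 261/13); (73/13, -1/13) → (73/26, 3/13); (-30/13, -58/13) → (-15/13, 174/13)
T5 scale by (1, -3): (-25/13, 30/13) → (-25/13, -90/13); (-19/13, 15/13) → (-19/13, -45/13); (-16/13, 261/13) → (-16/13, -783/13); (73/26, 3/13) → (73/26, -9/13); (-15/13, 174/13) → (-15/13, -522/13)
T6 rotate counter-clockwise with cos θ = 8/17, sin θ = 15/17: (-25/13, -90/13) → (1150/221, -1095/221); (-19/13, -45/13) → (523/221, -645/221); (-16/13, -783/13) → (11617/221, -6504/221); (73/26, -9/13) → (427/221, 951/442); (-15/13, -522/13) → (7710/221, -4401/221)

image vertices: (1150/221, -1095/221), (523/221, -645/221), (11617/221, -6504/221), (427/221, 951/442), (7710/221, -4401/221)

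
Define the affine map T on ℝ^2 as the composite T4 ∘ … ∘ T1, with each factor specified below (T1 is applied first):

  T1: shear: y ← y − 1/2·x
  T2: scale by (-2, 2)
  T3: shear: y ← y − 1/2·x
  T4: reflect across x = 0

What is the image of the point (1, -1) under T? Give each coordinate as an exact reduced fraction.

T1 shear: y ← y − 1/2·x: (1, -1) → (1, -3/2)
T2 scale by (-2, 2): (1, -3/2) → (-2, -3)
T3 shear: y ← y − 1/2·x: (-2, -3) → (-2, -2)
T4 reflect across x = 0: (-2, -2) → (2, -2)

T(p) = (2, -2)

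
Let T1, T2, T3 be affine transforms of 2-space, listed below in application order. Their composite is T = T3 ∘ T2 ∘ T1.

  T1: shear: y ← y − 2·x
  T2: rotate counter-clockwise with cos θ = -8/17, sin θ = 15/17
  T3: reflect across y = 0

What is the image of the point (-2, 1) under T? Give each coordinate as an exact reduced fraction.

T1 shear: y ← y − 2·x: (-2, 1) → (-2, 5)
T2 rotate counter-clockwise with cos θ = -8/17, sin θ = 15/17: (-2, 5) → (-59/17, -70/17)
T3 reflect across y = 0: (-59/17, -70/17) → (-59/17, 70/17)

T(p) = (-59/17, 70/17)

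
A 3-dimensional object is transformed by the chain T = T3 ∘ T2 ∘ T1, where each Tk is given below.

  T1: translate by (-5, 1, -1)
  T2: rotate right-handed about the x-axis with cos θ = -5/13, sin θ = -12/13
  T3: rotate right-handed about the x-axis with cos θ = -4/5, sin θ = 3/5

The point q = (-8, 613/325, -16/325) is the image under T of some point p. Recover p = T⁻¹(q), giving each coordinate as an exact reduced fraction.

T1 = [1 0 0 -5; 0 1 0 1; 0 0 1 -1; 0 0 0 1]
T2·T1 = [1 0 0 -5; 0 -5/13 12/13 -17/13; 0 -12/13 -5/13 -7/13; 0 0 0 1]
T3·…·T1 = [1 0 0 -5; 0 56/65 -33/65 89/65; 0 33/65 56/65 -23/65; 0 0 0 1]
det M = 1; M⁻¹ = [1 0 0 5; 0 56/65 33/65 -1; 0 -33/65 56/65 1; 0 0 0 1]
M⁻¹ · (-8, 613/325, -16/325)ᵀ = (-3, 3/5, 0)ᵀ

p = (-3, 3/5, 0)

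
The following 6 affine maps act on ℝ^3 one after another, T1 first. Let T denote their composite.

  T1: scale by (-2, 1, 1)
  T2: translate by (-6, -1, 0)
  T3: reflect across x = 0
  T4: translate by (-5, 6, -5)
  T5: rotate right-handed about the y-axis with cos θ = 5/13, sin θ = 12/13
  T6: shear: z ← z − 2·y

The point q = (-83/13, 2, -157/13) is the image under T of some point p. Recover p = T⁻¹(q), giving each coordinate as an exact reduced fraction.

T1 = [-2 0 0 0; 0 1 0 0; 0 0 1 0; 0 0 0 1]
T2·T1 = [-2 0 0 -6; 0 1 0 -1; 0 0 1 0; 0 0 0 1]
T3·…·T1 = [2 0 0 6; 0 1 0 -1; 0 0 1 0; 0 0 0 1]
T4·…·T1 = [2 0 0 1; 0 1 0 5; 0 0 1 -5; 0 0 0 1]
T5·…·T1 = [10/13 0 12/13 -55/13; 0 1 0 5; -24/13 0 5/13 -37/13; 0 0 0 1]
T6·…·T1 = [10/13 0 12/13 -55/13; 0 1 0 5; -24/13 -2 5/13 -167/13; 0 0 0 1]
det M = 2; M⁻¹ = [5/26 -12/13 -6/13 -1/2; 0 1 0 -5; 12/13 10/13 5/13 5; 0 0 0 1]
M⁻¹ · (-83/13, 2, -157/13)ᵀ = (2, -3, -4)ᵀ

p = (2, -3, -4)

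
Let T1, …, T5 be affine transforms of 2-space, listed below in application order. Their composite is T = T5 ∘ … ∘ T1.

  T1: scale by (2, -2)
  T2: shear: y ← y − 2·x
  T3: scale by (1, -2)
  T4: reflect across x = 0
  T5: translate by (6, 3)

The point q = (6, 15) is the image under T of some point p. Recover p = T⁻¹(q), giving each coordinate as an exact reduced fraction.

T1 = [2 0 0; 0 -2 0; 0 0 1]
T2·T1 = [2 0 0; -4 -2 0; 0 0 1]
T3·…·T1 = [2 0 0; 8 4 0; 0 0 1]
T4·…·T1 = [-2 0 0; 8 4 0; 0 0 1]
T5·…·T1 = [-2 0 6; 8 4 3; 0 0 1]
det M = -8; M⁻¹ = [-1/2 0 3; 1 1/4 -27/4; 0 0 1]
M⁻¹ · (6, 15)ᵀ = (0, 3)ᵀ

p = (0, 3)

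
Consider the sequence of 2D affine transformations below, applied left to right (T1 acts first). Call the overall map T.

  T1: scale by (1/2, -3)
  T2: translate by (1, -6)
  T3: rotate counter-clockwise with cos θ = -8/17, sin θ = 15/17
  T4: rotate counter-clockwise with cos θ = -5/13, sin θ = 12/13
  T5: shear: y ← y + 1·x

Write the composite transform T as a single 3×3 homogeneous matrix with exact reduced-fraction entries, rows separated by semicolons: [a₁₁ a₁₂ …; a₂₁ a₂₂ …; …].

T = [-70/221 -513/221 -1166/221; -311/442 -93/221 -497/221; 0 0 1]

T1 = [1/2 0 0; 0 -3 0; 0 0 1]
T2·T1 = [1/2 0 1; 0 -3 -6; 0 0 1]
T3·…·T1 = [-4/17 45/17 82/17; 15/34 24/17 63/17; 0 0 1]
T4·…·T1 = [-70/221 -513/221 -1166/221; -171/442 420/221 669/221; 0 0 1]
T5·…·T1 = [-70/221 -513/221 -1166/221; -311/442 -93/221 -497/221; 0 0 1]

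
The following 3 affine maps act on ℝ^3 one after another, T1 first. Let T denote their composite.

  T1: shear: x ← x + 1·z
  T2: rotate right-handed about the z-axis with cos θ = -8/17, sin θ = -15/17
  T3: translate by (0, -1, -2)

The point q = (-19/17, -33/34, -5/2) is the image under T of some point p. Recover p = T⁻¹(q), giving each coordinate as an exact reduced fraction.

p = (1, -1, -1/2)

T1 = [1 0 1 0; 0 1 0 0; 0 0 1 0; 0 0 0 1]
T2·T1 = [-8/17 15/17 -8/17 0; -15/17 -8/17 -15/17 0; 0 0 1 0; 0 0 0 1]
T3·…·T1 = [-8/17 15/17 -8/17 0; -15/17 -8/17 -15/17 -1; 0 0 1 -2; 0 0 0 1]
det M = 1; M⁻¹ = [-8/17 -15/17 -1 -49/17; 15/17 -8/17 0 -8/17; 0 0 1 2; 0 0 0 1]
M⁻¹ · (-19/17, -33/34, -5/2)ᵀ = (1, -1, -1/2)ᵀ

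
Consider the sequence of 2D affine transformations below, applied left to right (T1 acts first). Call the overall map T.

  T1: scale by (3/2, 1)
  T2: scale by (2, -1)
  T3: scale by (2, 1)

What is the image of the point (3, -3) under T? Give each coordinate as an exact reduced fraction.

T1 scale by (3/2, 1): (3, -3) → (9/2, -3)
T2 scale by (2, -1): (9/2, -3) → (9, 3)
T3 scale by (2, 1): (9, 3) → (18, 3)

T(p) = (18, 3)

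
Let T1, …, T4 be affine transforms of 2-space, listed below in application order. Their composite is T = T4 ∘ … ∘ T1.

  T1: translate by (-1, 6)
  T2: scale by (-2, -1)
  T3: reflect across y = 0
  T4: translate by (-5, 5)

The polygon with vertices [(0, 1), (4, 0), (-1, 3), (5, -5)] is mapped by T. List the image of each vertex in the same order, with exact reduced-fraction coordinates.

T1 translate by (-1, 6): (0, 1) → (-1, 7); (4, 0) → (3, 6); (-1, 3) → (-2, 9); (5, -5) → (4, 1)
T2 scale by (-2, -1): (-1, 7) → (2, -7); (3, 6) → (-6, -6); (-2, 9) → (4, -9); (4, 1) → (-8, -1)
T3 reflect across y = 0: (2, -7) → (2, 7); (-6, -6) → (-6, 6); (4, -9) → (4, 9); (-8, -1) → (-8, 1)
T4 translate by (-5, 5): (2, 7) → (-3, 12); (-6, 6) → (-11, 11); (4, 9) → (-1, 14); (-8, 1) → (-13, 6)

image vertices: (-3, 12), (-11, 11), (-1, 14), (-13, 6)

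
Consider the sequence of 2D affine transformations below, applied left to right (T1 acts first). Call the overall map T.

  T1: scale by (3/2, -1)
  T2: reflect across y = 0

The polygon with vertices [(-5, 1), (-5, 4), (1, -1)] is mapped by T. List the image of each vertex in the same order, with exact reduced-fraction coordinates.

image vertices: (-15/2, 1), (-15/2, 4), (3/2, -1)

T1 scale by (3/2, -1): (-5, 1) → (-15/2, -1); (-5, 4) → (-15/2, -4); (1, -1) → (3/2, 1)
T2 reflect across y = 0: (-15/2, -1) → (-15/2, 1); (-15/2, -4) → (-15/2, 4); (3/2, 1) → (3/2, -1)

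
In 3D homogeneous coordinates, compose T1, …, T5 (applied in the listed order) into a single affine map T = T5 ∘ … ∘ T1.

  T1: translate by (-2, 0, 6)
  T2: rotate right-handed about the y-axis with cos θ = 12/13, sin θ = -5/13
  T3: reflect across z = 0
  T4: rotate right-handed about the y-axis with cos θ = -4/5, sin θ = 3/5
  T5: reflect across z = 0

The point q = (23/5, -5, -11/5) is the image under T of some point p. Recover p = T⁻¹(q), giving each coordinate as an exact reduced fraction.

T1 = [1 0 0 -2; 0 1 0 0; 0 0 1 6; 0 0 0 1]
T2·T1 = [12/13 0 -5/13 -54/13; 0 1 0 0; 5/13 0 12/13 62/13; 0 0 0 1]
T3·…·T1 = [12/13 0 -5/13 -54/13; 0 1 0 0; -5/13 0 -12/13 -62/13; 0 0 0 1]
T4·…·T1 = [-63/65 0 -16/65 6/13; 0 1 0 0; -16/65 0 63/65 82/13; 0 0 0 1]
T5·…·T1 = [-63/65 0 -16/65 6/13; 0 1 0 0; 16/65 0 -63/65 -82/13; 0 0 0 1]
det M = 1; M⁻¹ = [-63/65 0 16/65 2; 0 1 0 0; -16/65 0 -63/65 -6; 0 0 0 1]
M⁻¹ · (23/5, -5, -11/5)ᵀ = (-3, -5, -5)ᵀ

p = (-3, -5, -5)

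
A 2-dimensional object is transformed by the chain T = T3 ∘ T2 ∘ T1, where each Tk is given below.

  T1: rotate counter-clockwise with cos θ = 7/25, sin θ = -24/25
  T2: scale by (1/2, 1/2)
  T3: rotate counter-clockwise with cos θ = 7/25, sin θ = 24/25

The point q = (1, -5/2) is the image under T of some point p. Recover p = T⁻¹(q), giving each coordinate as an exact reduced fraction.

T1 = [7/25 24/25 0; -24/25 7/25 0; 0 0 1]
T2·T1 = [7/50 12/25 0; -12/25 7/50 0; 0 0 1]
T3·…·T1 = [1/2 0 0; 0 1/2 0; 0 0 1]
det M = 1/4; M⁻¹ = [2 0 0; 0 2 0; 0 0 1]
M⁻¹ · (1, -5/2)ᵀ = (2, -5)ᵀ

p = (2, -5)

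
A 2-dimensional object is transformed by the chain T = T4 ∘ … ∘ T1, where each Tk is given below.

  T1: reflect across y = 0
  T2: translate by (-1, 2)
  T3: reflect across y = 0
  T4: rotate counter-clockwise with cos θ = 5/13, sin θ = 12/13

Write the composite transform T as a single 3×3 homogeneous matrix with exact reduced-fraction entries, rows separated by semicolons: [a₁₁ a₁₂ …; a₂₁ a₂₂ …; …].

T = [5/13 -12/13 19/13; 12/13 5/13 -22/13; 0 0 1]

T1 = [1 0 0; 0 -1 0; 0 0 1]
T2·T1 = [1 0 -1; 0 -1 2; 0 0 1]
T3·…·T1 = [1 0 -1; 0 1 -2; 0 0 1]
T4·…·T1 = [5/13 -12/13 19/13; 12/13 5/13 -22/13; 0 0 1]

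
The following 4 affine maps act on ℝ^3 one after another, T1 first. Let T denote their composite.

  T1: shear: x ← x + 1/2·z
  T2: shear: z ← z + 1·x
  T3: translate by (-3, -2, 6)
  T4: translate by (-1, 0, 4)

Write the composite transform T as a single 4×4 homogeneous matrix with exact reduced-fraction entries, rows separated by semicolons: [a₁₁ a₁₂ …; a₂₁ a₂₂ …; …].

T = [1 0 1/2 -4; 0 1 0 -2; 1 0 3/2 10; 0 0 0 1]

T1 = [1 0 1/2 0; 0 1 0 0; 0 0 1 0; 0 0 0 1]
T2·T1 = [1 0 1/2 0; 0 1 0 0; 1 0 3/2 0; 0 0 0 1]
T3·…·T1 = [1 0 1/2 -3; 0 1 0 -2; 1 0 3/2 6; 0 0 0 1]
T4·…·T1 = [1 0 1/2 -4; 0 1 0 -2; 1 0 3/2 10; 0 0 0 1]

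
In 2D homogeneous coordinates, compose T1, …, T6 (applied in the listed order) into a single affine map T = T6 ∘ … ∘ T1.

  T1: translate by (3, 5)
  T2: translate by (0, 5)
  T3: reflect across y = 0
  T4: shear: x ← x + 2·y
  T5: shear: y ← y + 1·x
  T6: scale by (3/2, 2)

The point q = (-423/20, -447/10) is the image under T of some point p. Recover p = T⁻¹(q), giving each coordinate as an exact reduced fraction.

T1 = [1 0 3; 0 1 5; 0 0 1]
T2·T1 = [1 0 3; 0 1 10; 0 0 1]
T3·…·T1 = [1 0 3; 0 -1 -10; 0 0 1]
T4·…·T1 = [1 -2 -17; 0 -1 -10; 0 0 1]
T5·…·T1 = [1 -2 -17; 1 -3 -27; 0 0 1]
T6·…·T1 = [3/2 -3 -51/2; 2 -6 -54; 0 0 1]
det M = -3; M⁻¹ = [2 -1 -3; 2/3 -1/2 -10; 0 0 1]
M⁻¹ · (-423/20, -447/10)ᵀ = (-3/5, -7/4)ᵀ

p = (-3/5, -7/4)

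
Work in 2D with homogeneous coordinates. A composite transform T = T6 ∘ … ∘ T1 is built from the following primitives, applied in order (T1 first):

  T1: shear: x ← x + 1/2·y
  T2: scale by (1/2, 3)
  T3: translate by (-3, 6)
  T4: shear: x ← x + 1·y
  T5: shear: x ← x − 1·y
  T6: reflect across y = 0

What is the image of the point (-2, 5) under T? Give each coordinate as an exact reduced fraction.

T(p) = (-11/4, -21)

T1 shear: x ← x + 1/2·y: (-2, 5) → (1/2, 5)
T2 scale by (1/2, 3): (1/2, 5) → (1/4, 15)
T3 translate by (-3, 6): (1/4, 15) → (-11/4, 21)
T4 shear: x ← x + 1·y: (-11/4, 21) → (73/4, 21)
T5 shear: x ← x − 1·y: (73/4, 21) → (-11/4, 21)
T6 reflect across y = 0: (-11/4, 21) → (-11/4, -21)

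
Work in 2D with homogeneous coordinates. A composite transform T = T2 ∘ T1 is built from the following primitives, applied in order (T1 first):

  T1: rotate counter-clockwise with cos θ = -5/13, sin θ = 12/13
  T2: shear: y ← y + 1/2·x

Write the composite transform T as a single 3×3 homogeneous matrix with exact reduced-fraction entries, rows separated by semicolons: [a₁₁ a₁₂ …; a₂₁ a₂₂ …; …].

T1 = [-5/13 -12/13 0; 12/13 -5/13 0; 0 0 1]
T2·T1 = [-5/13 -12/13 0; 19/26 -11/13 0; 0 0 1]

T = [-5/13 -12/13 0; 19/26 -11/13 0; 0 0 1]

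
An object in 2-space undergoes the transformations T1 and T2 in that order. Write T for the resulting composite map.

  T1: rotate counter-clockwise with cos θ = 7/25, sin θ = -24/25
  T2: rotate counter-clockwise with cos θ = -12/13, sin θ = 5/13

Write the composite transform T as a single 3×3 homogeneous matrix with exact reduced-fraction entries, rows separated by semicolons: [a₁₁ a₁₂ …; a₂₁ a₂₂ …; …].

T1 = [7/25 24/25 0; -24/25 7/25 0; 0 0 1]
T2·T1 = [36/325 -323/325 0; 323/325 36/325 0; 0 0 1]

T = [36/325 -323/325 0; 323/325 36/325 0; 0 0 1]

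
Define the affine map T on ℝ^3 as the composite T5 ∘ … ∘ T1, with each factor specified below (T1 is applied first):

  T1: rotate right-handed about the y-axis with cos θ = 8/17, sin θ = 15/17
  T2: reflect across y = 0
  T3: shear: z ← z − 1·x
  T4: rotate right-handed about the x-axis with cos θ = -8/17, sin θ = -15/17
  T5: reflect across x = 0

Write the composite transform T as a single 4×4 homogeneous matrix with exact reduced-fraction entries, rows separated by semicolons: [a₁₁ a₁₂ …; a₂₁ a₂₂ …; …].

T1 = [8/17 0 15/17 0; 0 1 0 0; -15/17 0 8/17 0; 0 0 0 1]
T2·T1 = [8/17 0 15/17 0; 0 -1 0 0; -15/17 0 8/17 0; 0 0 0 1]
T3·…·T1 = [8/17 0 15/17 0; 0 -1 0 0; -23/17 0 -7/17 0; 0 0 0 1]
T4·…·T1 = [8/17 0 15/17 0; -345/289 8/17 -105/289 0; 184/289 15/17 56/289 0; 0 0 0 1]
T5·…·T1 = [-8/17 0 -15/17 0; -345/289 8/17 -105/289 0; 184/289 15/17 56/289 0; 0 0 0 1]

T = [-8/17 0 -15/17 0; -345/289 8/17 -105/289 0; 184/289 15/17 56/289 0; 0 0 0 1]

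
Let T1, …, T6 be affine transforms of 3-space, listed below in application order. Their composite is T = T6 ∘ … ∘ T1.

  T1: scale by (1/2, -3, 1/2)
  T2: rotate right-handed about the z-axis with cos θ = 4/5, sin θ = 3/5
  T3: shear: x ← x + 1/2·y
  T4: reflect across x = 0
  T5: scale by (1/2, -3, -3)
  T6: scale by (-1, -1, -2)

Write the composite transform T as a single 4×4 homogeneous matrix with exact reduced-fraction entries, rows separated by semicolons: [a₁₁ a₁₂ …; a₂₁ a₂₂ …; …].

T = [11/40 3/10 0 0; 9/10 -36/5 0 0; 0 0 3 0; 0 0 0 1]

T1 = [1/2 0 0 0; 0 -3 0 0; 0 0 1/2 0; 0 0 0 1]
T2·T1 = [2/5 9/5 0 0; 3/10 -12/5 0 0; 0 0 1/2 0; 0 0 0 1]
T3·…·T1 = [11/20 3/5 0 0; 3/10 -12/5 0 0; 0 0 1/2 0; 0 0 0 1]
T4·…·T1 = [-11/20 -3/5 0 0; 3/10 -12/5 0 0; 0 0 1/2 0; 0 0 0 1]
T5·…·T1 = [-11/40 -3/10 0 0; -9/10 36/5 0 0; 0 0 -3/2 0; 0 0 0 1]
T6·…·T1 = [11/40 3/10 0 0; 9/10 -36/5 0 0; 0 0 3 0; 0 0 0 1]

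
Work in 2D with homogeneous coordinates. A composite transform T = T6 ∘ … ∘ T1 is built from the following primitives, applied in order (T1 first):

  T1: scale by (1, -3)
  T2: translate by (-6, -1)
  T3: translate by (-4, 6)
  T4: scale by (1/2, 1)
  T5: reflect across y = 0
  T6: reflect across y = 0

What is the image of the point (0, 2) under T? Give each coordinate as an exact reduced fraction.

T1 scale by (1, -3): (0, 2) → (0, -6)
T2 translate by (-6, -1): (0, -6) → (-6, -7)
T3 translate by (-4, 6): (-6, -7) → (-10, -1)
T4 scale by (1/2, 1): (-10, -1) → (-5, -1)
T5 reflect across y = 0: (-5, -1) → (-5, 1)
T6 reflect across y = 0: (-5, 1) → (-5, -1)

T(p) = (-5, -1)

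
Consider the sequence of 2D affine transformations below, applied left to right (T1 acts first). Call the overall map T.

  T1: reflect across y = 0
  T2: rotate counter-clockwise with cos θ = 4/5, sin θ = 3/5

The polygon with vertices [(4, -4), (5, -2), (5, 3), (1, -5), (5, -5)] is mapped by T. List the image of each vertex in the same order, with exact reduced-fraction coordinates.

T1 reflect across y = 0: (4, -4) → (4, 4); (5, -2) → (5, 2); (5, 3) → (5, -3); (1, -5) → (1, 5); (5, -5) → (5, 5)
T2 rotate counter-clockwise with cos θ = 4/5, sin θ = 3/5: (4, 4) → (4/5, 28/5); (5, 2) → (14/5, 23/5); (5, -3) → (29/5, 3/5); (1, 5) → (-11/5, 23/5); (5, 5) → (1, 7)

image vertices: (4/5, 28/5), (14/5, 23/5), (29/5, 3/5), (-11/5, 23/5), (1, 7)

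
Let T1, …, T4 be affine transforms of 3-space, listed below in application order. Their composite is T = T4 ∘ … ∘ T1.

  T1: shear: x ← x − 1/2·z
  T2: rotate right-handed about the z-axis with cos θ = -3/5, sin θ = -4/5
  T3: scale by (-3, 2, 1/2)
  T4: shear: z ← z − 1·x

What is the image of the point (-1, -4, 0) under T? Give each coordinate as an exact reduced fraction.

T1 shear: x ← x − 1/2·z: (-1, -4, 0) → (-1, -4, 0)
T2 rotate right-handed about the z-axis with cos θ = -3/5, sin θ = -4/5: (-1, -4, 0) → (-13/5, 16/5, 0)
T3 scale by (-3, 2, 1/2): (-13/5, 16/5, 0) → (39/5, 32/5, 0)
T4 shear: z ← z − 1·x: (39/5, 32/5, 0) → (39/5, 32/5, -39/5)

T(p) = (39/5, 32/5, -39/5)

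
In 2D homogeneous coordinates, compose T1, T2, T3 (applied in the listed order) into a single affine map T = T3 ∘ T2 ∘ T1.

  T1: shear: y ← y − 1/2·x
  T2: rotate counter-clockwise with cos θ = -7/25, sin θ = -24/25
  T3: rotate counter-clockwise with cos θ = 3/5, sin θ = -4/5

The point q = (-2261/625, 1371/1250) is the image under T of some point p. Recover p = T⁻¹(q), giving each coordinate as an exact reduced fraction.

p = (3, -4/5)

T1 = [1 0 0; -1/2 1 0; 0 0 1]
T2·T1 = [-19/25 24/25 0; -41/50 -7/25 0; 0 0 1]
T3·…·T1 = [-139/125 44/125 0; 29/250 -117/125 0; 0 0 1]
det M = 1; M⁻¹ = [-117/125 -44/125 0; -29/250 -139/125 0; 0 0 1]
M⁻¹ · (-2261/625, 1371/1250)ᵀ = (3, -4/5)ᵀ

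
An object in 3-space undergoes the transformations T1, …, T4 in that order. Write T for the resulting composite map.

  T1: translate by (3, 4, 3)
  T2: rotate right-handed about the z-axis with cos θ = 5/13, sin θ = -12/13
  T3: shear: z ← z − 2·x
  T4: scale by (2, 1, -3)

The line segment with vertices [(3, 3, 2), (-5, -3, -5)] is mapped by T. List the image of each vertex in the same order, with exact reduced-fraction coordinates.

image vertices: (228/13, -37/13, 489/13), (4/13, 29/13, 90/13)

T1 translate by (3, 4, 3): (3, 3, 2) → (6, 7, 5); (-5, -3, -5) → (-2, 1, -2)
T2 rotate right-handed about the z-axis with cos θ = 5/13, sin θ = -12/13: (6, 7, 5) → (114/13, -37/13, 5); (-2, 1, -2) → (2/13, 29/13, -2)
T3 shear: z ← z − 2·x: (114/13, -37/13, 5) → (114/13, -37/13, -163/13); (2/13, 29/13, -2) → (2/13, 29/13, -30/13)
T4 scale by (2, 1, -3): (114/13, -37/13, -163/13) → (228/13, -37/13, 489/13); (2/13, 29/13, -30/13) → (4/13, 29/13, 90/13)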